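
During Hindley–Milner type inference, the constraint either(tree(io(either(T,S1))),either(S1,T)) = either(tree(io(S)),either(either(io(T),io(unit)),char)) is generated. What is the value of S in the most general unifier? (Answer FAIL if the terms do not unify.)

Decompose either/2: tree(io(either(T,S1))) = tree(io(S)),  either(S1,T) = either(either(io(T),io(unit)),char).
Decompose tree/1: io(either(T,S1)) = io(S).
Decompose io/1: either(T,S1) = S.
Bind S := either(T,S1); no other remaining equation mentions S.
Decompose either/2: S1 = either(io(T),io(unit)),  T = char.
Bind S1 := either(io(T),io(unit)); no other remaining equation mentions S1. Substituting into the earlier binding gives S := either(T,either(io(T),io(unit))).
Bind T := char. Substituting into the earlier bindings gives S := either(char,either(io(char),io(unit))), S1 := either(io(char),io(unit)).
MGU = { S := either(char,either(io(char),io(unit))), S1 := either(io(char),io(unit)), T := char }, so S := either(char,either(io(char),io(unit))).

either(char,either(io(char),io(unit)))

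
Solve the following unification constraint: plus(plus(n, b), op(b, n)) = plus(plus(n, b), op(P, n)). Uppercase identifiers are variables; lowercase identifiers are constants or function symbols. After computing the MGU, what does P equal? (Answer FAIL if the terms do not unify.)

Decompose plus/2: plus(n, b) = plus(n, b),  op(b, n) = op(P, n).
Delete trivial equation plus(n, b) = plus(n, b).
Decompose op/2: b = P,  n = n.
Bind P := b; no other remaining equation mentions P.
Delete trivial equation n = n.
MGU = { P ↦ b }, so P ↦ b.

b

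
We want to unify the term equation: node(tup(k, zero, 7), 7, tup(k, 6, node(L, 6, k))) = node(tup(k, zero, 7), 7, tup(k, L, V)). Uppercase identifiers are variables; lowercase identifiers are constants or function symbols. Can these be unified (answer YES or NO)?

Decompose node/3: tup(k, zero, 7) = tup(k, zero, 7),  7 = 7,  tup(k, 6, node(L, 6, k)) = tup(k, L, V).
Delete trivial equation tup(k, zero, 7) = tup(k, zero, 7).
Delete trivial equation 7 = 7.
Decompose tup/3: k = k,  6 = L,  node(L, 6, k) = V.
Delete trivial equation k = k.
Bind L := 6; substituting into the remaining equation gives: node(6, 6, k) = V.
Bind V := node(6, 6, k).
No equations remain and no clash or occurs-check failure arose, so a unifier exists.

YES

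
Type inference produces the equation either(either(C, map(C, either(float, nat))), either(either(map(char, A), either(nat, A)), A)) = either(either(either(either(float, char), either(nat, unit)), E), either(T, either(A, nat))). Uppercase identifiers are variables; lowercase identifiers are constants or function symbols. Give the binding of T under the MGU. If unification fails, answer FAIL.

Decompose either/2: either(C, map(C, either(float, nat))) = either(either(either(float, char), either(nat, unit)), E),  either(either(map(char, A), either(nat, A)), A) = either(T, either(A, nat)).
Decompose either/2: C = either(either(float, char), either(nat, unit)),  map(C, either(float, nat)) = E.
Bind C := either(either(float, char), either(nat, unit)); substituting into the one remaining equation that mentions C gives: map(either(either(float, char), either(nat, unit)), either(float, nat)) = E.
Bind E := map(either(either(float, char), either(nat, unit)), either(float, nat)); no other remaining equation mentions E.
Decompose either/2: either(map(char, A), either(nat, A)) = T,  A = either(A, nat).
Bind T := either(map(char, A), either(nat, A)); no other remaining equation mentions T.
Occurs check fails: A occurs in either(A, nat); the equation A = either(A, nat) has no finite solution.

FAIL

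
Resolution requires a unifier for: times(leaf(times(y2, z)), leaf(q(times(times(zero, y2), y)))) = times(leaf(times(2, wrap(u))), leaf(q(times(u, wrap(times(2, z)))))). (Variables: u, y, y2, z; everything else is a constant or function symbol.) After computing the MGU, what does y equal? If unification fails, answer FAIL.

Decompose times/2: leaf(times(y2, z)) = leaf(times(2, wrap(u))),  leaf(q(times(times(zero, y2), y))) = leaf(q(times(u, wrap(times(2, z))))).
Decompose leaf/1: times(y2, z) = times(2, wrap(u)).
Decompose times/2: y2 = 2,  z = wrap(u).
Bind y2 := 2; substituting into the one remaining equation that mentions y2 gives: leaf(q(times(times(zero, 2), y))) = leaf(q(times(u, wrap(times(2, z))))).
Bind z := wrap(u); substituting into the remaining equation gives: leaf(q(times(times(zero, 2), y))) = leaf(q(times(u, wrap(times(2, wrap(u)))))).
Decompose leaf/1: q(times(times(zero, 2), y)) = q(times(u, wrap(times(2, wrap(u))))).
Decompose q/1: times(times(zero, 2), y) = times(u, wrap(times(2, wrap(u)))).
Decompose times/2: times(zero, 2) = u,  y = wrap(times(2, wrap(u))).
Bind u := times(zero, 2); substituting into the remaining equation gives: y = wrap(times(2, wrap(times(zero, 2)))). Substituting into the earlier binding gives z := wrap(times(zero, 2)).
Bind y := wrap(times(2, wrap(times(zero, 2)))).
MGU = { y2 -> 2, z -> wrap(times(zero, 2)), u -> times(zero, 2), y -> wrap(times(2, wrap(times(zero, 2)))) }, so y -> wrap(times(2, wrap(times(zero, 2)))).

wrap(times(2, wrap(times(zero, 2))))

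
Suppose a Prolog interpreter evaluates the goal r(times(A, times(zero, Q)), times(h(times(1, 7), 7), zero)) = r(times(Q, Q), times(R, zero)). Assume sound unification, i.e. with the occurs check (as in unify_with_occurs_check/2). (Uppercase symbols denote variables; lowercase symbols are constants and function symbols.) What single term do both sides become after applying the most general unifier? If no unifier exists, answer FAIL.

FAIL

Decompose r/2: times(A, times(zero, Q)) = times(Q, Q),  times(h(times(1, 7), 7), zero) = times(R, zero).
Decompose times/2: A = Q,  times(zero, Q) = Q.
Bind A := Q; no other remaining equation mentions A.
Occurs check fails: Q occurs in times(zero, Q); the equation Q = times(zero, Q) has no finite solution.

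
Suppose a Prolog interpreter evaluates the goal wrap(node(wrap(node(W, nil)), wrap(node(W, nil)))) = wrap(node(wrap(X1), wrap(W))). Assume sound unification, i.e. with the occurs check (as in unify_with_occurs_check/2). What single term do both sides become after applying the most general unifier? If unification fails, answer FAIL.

Decompose wrap/1: node(wrap(node(W, nil)), wrap(node(W, nil))) = node(wrap(X1), wrap(W)).
Decompose node/2: wrap(node(W, nil)) = wrap(X1),  wrap(node(W, nil)) = wrap(W).
Decompose wrap/1: node(W, nil) = X1.
Bind X1 := node(W, nil); no other remaining equation mentions X1.
Decompose wrap/1: node(W, nil) = W.
Occurs check fails: W occurs in node(W, nil); the equation W = node(W, nil) has no finite solution.

FAIL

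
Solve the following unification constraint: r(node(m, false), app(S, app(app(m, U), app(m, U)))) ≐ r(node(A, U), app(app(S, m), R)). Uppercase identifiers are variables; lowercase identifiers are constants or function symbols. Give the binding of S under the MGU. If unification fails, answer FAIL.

Decompose r/2: node(m, false) ≐ node(A, U),  app(S, app(app(m, U), app(m, U))) ≐ app(app(S, m), R).
Decompose node/2: m ≐ A,  false ≐ U.
Bind A := m; no other remaining equation mentions A.
Bind U := false; substituting into the remaining equation gives: app(S, app(app(m, false), app(m, false))) ≐ app(app(S, m), R).
Decompose app/2: S ≐ app(S, m),  app(app(m, false), app(m, false)) ≐ R.
Occurs check fails: S occurs in app(S, m); the equation S ≐ app(S, m) has no finite solution.

FAIL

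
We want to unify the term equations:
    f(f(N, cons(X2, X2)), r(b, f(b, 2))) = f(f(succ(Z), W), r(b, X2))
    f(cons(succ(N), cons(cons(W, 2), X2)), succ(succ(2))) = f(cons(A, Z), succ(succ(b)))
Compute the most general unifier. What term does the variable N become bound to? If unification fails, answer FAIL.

Decompose f/2: f(N, cons(X2, X2)) = f(succ(Z), W),  r(b, f(b, 2)) = r(b, X2).
Decompose f/2: N = succ(Z),  cons(X2, X2) = W.
Bind N := succ(Z); substituting into the one remaining equation that mentions N gives: f(cons(succ(succ(Z)), cons(cons(W, 2), X2)), succ(succ(2))) = f(cons(A, Z), succ(succ(b))).
Bind W := cons(X2, X2); substituting into the one remaining equation that mentions W gives: f(cons(succ(succ(Z)), cons(cons(cons(X2, X2), 2), X2)), succ(succ(2))) = f(cons(A, Z), succ(succ(b))).
Decompose r/2: b = b,  f(b, 2) = X2.
Delete trivial equation b = b.
Bind X2 := f(b, 2); substituting into the remaining equation gives: f(cons(succ(succ(Z)), cons(cons(cons(f(b, 2), f(b, 2)), 2), f(b, 2))), succ(succ(2))) = f(cons(A, Z), succ(succ(b))). Substituting into the earlier binding gives W := cons(f(b, 2), f(b, 2)).
Decompose f/2: cons(succ(succ(Z)), cons(cons(cons(f(b, 2), f(b, 2)), 2), f(b, 2))) = cons(A, Z),  succ(succ(2)) = succ(succ(b)).
Decompose cons/2: succ(succ(Z)) = A,  cons(cons(cons(f(b, 2), f(b, 2)), 2), f(b, 2)) = Z.
Bind A := succ(succ(Z)); no other remaining equation mentions A.
Bind Z := cons(cons(cons(f(b, 2), f(b, 2)), 2), f(b, 2)); no other remaining equation mentions Z. Substituting into the earlier bindings gives N := succ(cons(cons(cons(f(b, 2), f(b, 2)), 2), f(b, 2))), A := succ(succ(cons(cons(cons(f(b, 2), f(b, 2)), 2), f(b, 2)))).
Decompose succ/1: succ(2) = succ(b).
Decompose succ/1: 2 = b.
Clash: constants 2 and b differ; no unifier exists.

FAIL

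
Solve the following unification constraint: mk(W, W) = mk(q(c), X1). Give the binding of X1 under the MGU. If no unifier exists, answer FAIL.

q(c)

Decompose mk/2: W = q(c),  W = X1.
Bind W := q(c); substituting into the remaining equation gives: q(c) = X1.
Bind X1 := q(c).
MGU = { W := q(c), X1 := q(c) }, so X1 := q(c).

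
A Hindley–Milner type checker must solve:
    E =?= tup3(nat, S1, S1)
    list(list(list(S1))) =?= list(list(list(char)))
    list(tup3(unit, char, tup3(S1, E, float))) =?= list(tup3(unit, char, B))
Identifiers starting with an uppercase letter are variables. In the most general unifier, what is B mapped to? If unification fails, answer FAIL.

Bind E := tup3(nat, S1, S1); substituting into the one remaining equation that mentions E gives: list(tup3(unit, char, tup3(S1, tup3(nat, S1, S1), float))) =?= list(tup3(unit, char, B)).
Decompose list/1: list(list(S1)) =?= list(list(char)).
Decompose list/1: list(S1) =?= list(char).
Decompose list/1: S1 =?= char.
Bind S1 := char; substituting into the remaining equation gives: list(tup3(unit, char, tup3(char, tup3(nat, char, char), float))) =?= list(tup3(unit, char, B)). Substituting into the earlier binding gives E := tup3(nat, char, char).
Decompose list/1: tup3(unit, char, tup3(char, tup3(nat, char, char), float)) =?= tup3(unit, char, B).
Decompose tup3/3: unit =?= unit,  char =?= char,  tup3(char, tup3(nat, char, char), float) =?= B.
Delete trivial equation unit =?= unit.
Delete trivial equation char =?= char.
Bind B := tup3(char, tup3(nat, char, char), float).
MGU = { E := tup3(nat, char, char), S1 := char, B := tup3(char, tup3(nat, char, char), float) }, so B := tup3(char, tup3(nat, char, char), float).

tup3(char, tup3(nat, char, char), float)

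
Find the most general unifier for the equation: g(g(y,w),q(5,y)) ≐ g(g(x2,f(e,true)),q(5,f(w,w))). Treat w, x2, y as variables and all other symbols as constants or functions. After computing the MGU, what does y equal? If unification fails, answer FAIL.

Decompose g/2: g(y,w) ≐ g(x2,f(e,true)),  q(5,y) ≐ q(5,f(w,w)).
Decompose g/2: y ≐ x2,  w ≐ f(e,true).
Bind y := x2; substituting into the one remaining equation that mentions y gives: q(5,x2) ≐ q(5,f(w,w)).
Bind w := f(e,true); substituting into the remaining equation gives: q(5,x2) ≐ q(5,f(f(e,true),f(e,true))).
Decompose q/2: 5 ≐ 5,  x2 ≐ f(f(e,true),f(e,true)).
Delete trivial equation 5 ≐ 5.
Bind x2 := f(f(e,true),f(e,true)). Substituting into the earlier binding gives y := f(f(e,true),f(e,true)).
MGU = { y := f(f(e,true),f(e,true)), w := f(e,true), x2 := f(f(e,true),f(e,true)) }, so y := f(f(e,true),f(e,true)).

f(f(e,true),f(e,true))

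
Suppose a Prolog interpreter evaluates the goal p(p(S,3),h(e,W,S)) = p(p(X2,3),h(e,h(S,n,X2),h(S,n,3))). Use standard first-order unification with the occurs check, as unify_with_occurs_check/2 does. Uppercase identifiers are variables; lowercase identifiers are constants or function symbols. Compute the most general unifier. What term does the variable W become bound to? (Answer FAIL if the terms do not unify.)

Decompose p/2: p(S,3) = p(X2,3),  h(e,W,S) = h(e,h(S,n,X2),h(S,n,3)).
Decompose p/2: S = X2,  3 = 3.
Bind S := X2; substituting into the one remaining equation that mentions S gives: h(e,W,X2) = h(e,h(X2,n,X2),h(X2,n,3)).
Delete trivial equation 3 = 3.
Decompose h/3: e = e,  W = h(X2,n,X2),  X2 = h(X2,n,3).
Delete trivial equation e = e.
Bind W := h(X2,n,X2); no other remaining equation mentions W.
Occurs check fails: X2 occurs in h(X2,n,3); the equation X2 = h(X2,n,3) has no finite solution.

FAIL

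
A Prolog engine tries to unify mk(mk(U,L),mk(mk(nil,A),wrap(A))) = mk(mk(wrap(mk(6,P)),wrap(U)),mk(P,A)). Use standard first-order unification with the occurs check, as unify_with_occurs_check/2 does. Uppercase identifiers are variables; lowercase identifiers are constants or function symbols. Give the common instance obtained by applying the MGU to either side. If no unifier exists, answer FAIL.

Decompose mk/2: mk(U,L) = mk(wrap(mk(6,P)),wrap(U)),  mk(mk(nil,A),wrap(A)) = mk(P,A).
Decompose mk/2: U = wrap(mk(6,P)),  L = wrap(U).
Bind U := wrap(mk(6,P)); substituting into the one remaining equation that mentions U gives: L = wrap(wrap(mk(6,P))).
Bind L := wrap(wrap(mk(6,P))); no other remaining equation mentions L.
Decompose mk/2: mk(nil,A) = P,  wrap(A) = A.
Bind P := mk(nil,A); no other remaining equation mentions P. Substituting into the earlier bindings gives U := wrap(mk(6,mk(nil,A))), L := wrap(wrap(mk(6,mk(nil,A)))).
Occurs check fails: A occurs in wrap(A); the equation A = wrap(A) has no finite solution.

FAIL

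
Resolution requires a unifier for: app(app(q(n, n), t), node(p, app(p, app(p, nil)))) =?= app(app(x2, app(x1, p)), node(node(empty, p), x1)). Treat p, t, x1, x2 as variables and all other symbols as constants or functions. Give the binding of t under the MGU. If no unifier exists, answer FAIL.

FAIL

Decompose app/2: app(q(n, n), t) =?= app(x2, app(x1, p)),  node(p, app(p, app(p, nil))) =?= node(node(empty, p), x1).
Decompose app/2: q(n, n) =?= x2,  t =?= app(x1, p).
Bind x2 := q(n, n); no other remaining equation mentions x2.
Bind t := app(x1, p); no other remaining equation mentions t.
Decompose node/2: p =?= node(empty, p),  app(p, app(p, nil)) =?= x1.
Occurs check fails: p occurs in node(empty, p); the equation p =?= node(empty, p) has no finite solution.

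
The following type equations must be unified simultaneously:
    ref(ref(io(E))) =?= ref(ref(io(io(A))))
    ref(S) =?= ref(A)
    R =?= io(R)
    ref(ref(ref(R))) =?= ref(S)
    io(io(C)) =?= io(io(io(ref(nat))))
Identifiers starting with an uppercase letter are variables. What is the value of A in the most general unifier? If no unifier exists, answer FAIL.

Decompose ref/1: ref(io(E)) =?= ref(io(io(A))).
Decompose ref/1: io(E) =?= io(io(A)).
Decompose io/1: E =?= io(A).
Bind E := io(A); no other remaining equation mentions E.
Decompose ref/1: S =?= A.
Bind S := A; substituting into the one remaining equation that mentions S gives: ref(ref(ref(R))) =?= ref(A).
Occurs check fails: R occurs in io(R); the equation R =?= io(R) has no finite solution.

FAIL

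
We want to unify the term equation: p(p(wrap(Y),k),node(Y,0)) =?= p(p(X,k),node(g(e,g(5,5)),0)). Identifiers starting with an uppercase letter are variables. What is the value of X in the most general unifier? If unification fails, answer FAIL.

Decompose p/2: p(wrap(Y),k) =?= p(X,k),  node(Y,0) =?= node(g(e,g(5,5)),0).
Decompose p/2: wrap(Y) =?= X,  k =?= k.
Bind X := wrap(Y); no other remaining equation mentions X.
Delete trivial equation k =?= k.
Decompose node/2: Y =?= g(e,g(5,5)),  0 =?= 0.
Bind Y := g(e,g(5,5)); no other remaining equation mentions Y. Substituting into the earlier binding gives X := wrap(g(e,g(5,5))).
Delete trivial equation 0 =?= 0.
MGU = { X ↦ wrap(g(e,g(5,5))), Y ↦ g(e,g(5,5)) }, so X ↦ wrap(g(e,g(5,5))).

wrap(g(e,g(5,5)))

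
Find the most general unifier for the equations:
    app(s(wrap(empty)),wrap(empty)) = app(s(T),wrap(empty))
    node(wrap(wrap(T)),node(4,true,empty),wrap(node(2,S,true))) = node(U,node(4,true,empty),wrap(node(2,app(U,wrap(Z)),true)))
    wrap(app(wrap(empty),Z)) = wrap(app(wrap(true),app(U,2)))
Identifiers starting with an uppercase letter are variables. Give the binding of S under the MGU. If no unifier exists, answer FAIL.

FAIL

Decompose app/2: s(wrap(empty)) = s(T),  wrap(empty) = wrap(empty).
Decompose s/1: wrap(empty) = T.
Bind T := wrap(empty); substituting into the one remaining equation that mentions T gives: node(wrap(wrap(wrap(empty))),node(4,true,empty),wrap(node(2,S,true))) = node(U,node(4,true,empty),wrap(node(2,app(U,wrap(Z)),true))).
Delete trivial equation wrap(empty) = wrap(empty).
Decompose node/3: wrap(wrap(wrap(empty))) = U,  node(4,true,empty) = node(4,true,empty),  wrap(node(2,S,true)) = wrap(node(2,app(U,wrap(Z)),true)).
Bind U := wrap(wrap(wrap(empty))); substituting into the 2 remaining equations that mention U gives: wrap(node(2,S,true)) = wrap(node(2,app(wrap(wrap(wrap(empty))),wrap(Z)),true)),  wrap(app(wrap(empty),Z)) = wrap(app(wrap(true),app(wrap(wrap(wrap(empty))),2))).
Delete trivial equation node(4,true,empty) = node(4,true,empty).
Decompose wrap/1: node(2,S,true) = node(2,app(wrap(wrap(wrap(empty))),wrap(Z)),true).
Decompose node/3: 2 = 2,  S = app(wrap(wrap(wrap(empty))),wrap(Z)),  true = true.
Delete trivial equation 2 = 2.
Bind S := app(wrap(wrap(wrap(empty))),wrap(Z)); no other remaining equation mentions S.
Delete trivial equation true = true.
Decompose wrap/1: app(wrap(empty),Z) = app(wrap(true),app(wrap(wrap(wrap(empty))),2)).
Decompose app/2: wrap(empty) = wrap(true),  Z = app(wrap(wrap(wrap(empty))),2).
Decompose wrap/1: empty = true.
Clash: constants empty and true differ; no unifier exists.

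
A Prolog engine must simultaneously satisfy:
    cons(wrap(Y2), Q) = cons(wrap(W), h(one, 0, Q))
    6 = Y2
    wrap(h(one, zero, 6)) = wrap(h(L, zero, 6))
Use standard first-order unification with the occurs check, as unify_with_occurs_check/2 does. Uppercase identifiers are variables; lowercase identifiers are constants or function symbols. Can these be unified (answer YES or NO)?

Decompose cons/2: wrap(Y2) = wrap(W),  Q = h(one, 0, Q).
Decompose wrap/1: Y2 = W.
Bind Y2 := W; substituting into the one remaining equation that mentions Y2 gives: 6 = W.
Occurs check fails: Q occurs in h(one, 0, Q); the equation Q = h(one, 0, Q) has no finite solution.

NO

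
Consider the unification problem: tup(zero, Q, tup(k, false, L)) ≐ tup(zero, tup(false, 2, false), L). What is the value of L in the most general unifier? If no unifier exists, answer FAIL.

FAIL

Decompose tup/3: zero ≐ zero,  Q ≐ tup(false, 2, false),  tup(k, false, L) ≐ L.
Delete trivial equation zero ≐ zero.
Bind Q := tup(false, 2, false); no other remaining equation mentions Q.
Occurs check fails: L occurs in tup(k, false, L); the equation L ≐ tup(k, false, L) has no finite solution.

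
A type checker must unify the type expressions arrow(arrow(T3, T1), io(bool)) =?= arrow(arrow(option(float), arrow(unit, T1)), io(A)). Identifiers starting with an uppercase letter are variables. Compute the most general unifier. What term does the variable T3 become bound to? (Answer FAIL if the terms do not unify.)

Decompose arrow/2: arrow(T3, T1) =?= arrow(option(float), arrow(unit, T1)),  io(bool) =?= io(A).
Decompose arrow/2: T3 =?= option(float),  T1 =?= arrow(unit, T1).
Bind T3 := option(float); no other remaining equation mentions T3.
Occurs check fails: T1 occurs in arrow(unit, T1); the equation T1 =?= arrow(unit, T1) has no finite solution.

FAIL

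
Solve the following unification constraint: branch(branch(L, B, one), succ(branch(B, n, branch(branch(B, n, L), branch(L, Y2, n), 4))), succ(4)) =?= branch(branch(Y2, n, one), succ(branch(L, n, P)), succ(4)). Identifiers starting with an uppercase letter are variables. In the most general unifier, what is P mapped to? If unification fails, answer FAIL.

Decompose branch/3: branch(L, B, one) =?= branch(Y2, n, one),  succ(branch(B, n, branch(branch(B, n, L), branch(L, Y2, n), 4))) =?= succ(branch(L, n, P)),  succ(4) =?= succ(4).
Decompose branch/3: L =?= Y2,  B =?= n,  one =?= one.
Bind L := Y2; substituting into the one remaining equation that mentions L gives: succ(branch(B, n, branch(branch(B, n, Y2), branch(Y2, Y2, n), 4))) =?= succ(branch(Y2, n, P)).
Bind B := n; substituting into the one remaining equation that mentions B gives: succ(branch(n, n, branch(branch(n, n, Y2), branch(Y2, Y2, n), 4))) =?= succ(branch(Y2, n, P)).
Delete trivial equation one =?= one.
Decompose succ/1: branch(n, n, branch(branch(n, n, Y2), branch(Y2, Y2, n), 4)) =?= branch(Y2, n, P).
Decompose branch/3: n =?= Y2,  n =?= n,  branch(branch(n, n, Y2), branch(Y2, Y2, n), 4) =?= P.
Bind Y2 := n; substituting into the one remaining equation that mentions Y2 gives: branch(branch(n, n, n), branch(n, n, n), 4) =?= P. Substituting into the earlier binding gives L := n.
Delete trivial equation n =?= n.
Bind P := branch(branch(n, n, n), branch(n, n, n), 4); no other remaining equation mentions P.
Delete trivial equation succ(4) =?= succ(4).
MGU = { L -> n, B -> n, Y2 -> n, P -> branch(branch(n, n, n), branch(n, n, n), 4) }, so P -> branch(branch(n, n, n), branch(n, n, n), 4).

branch(branch(n, n, n), branch(n, n, n), 4)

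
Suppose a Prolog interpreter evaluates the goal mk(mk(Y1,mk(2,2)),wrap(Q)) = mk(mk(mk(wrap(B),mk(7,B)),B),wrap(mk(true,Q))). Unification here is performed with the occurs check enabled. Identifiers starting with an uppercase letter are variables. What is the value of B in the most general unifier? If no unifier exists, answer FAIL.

FAIL

Decompose mk/2: mk(Y1,mk(2,2)) = mk(mk(wrap(B),mk(7,B)),B),  wrap(Q) = wrap(mk(true,Q)).
Decompose mk/2: Y1 = mk(wrap(B),mk(7,B)),  mk(2,2) = B.
Bind Y1 := mk(wrap(B),mk(7,B)); no other remaining equation mentions Y1.
Bind B := mk(2,2); no other remaining equation mentions B. Substituting into the earlier binding gives Y1 := mk(wrap(mk(2,2)),mk(7,mk(2,2))).
Decompose wrap/1: Q = mk(true,Q).
Occurs check fails: Q occurs in mk(true,Q); the equation Q = mk(true,Q) has no finite solution.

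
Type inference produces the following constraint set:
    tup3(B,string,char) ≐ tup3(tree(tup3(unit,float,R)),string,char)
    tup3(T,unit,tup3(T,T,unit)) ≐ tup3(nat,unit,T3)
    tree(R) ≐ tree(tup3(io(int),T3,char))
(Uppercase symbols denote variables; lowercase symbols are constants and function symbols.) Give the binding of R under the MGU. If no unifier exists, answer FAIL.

tup3(io(int),tup3(nat,nat,unit),char)

Decompose tup3/3: B ≐ tree(tup3(unit,float,R)),  string ≐ string,  char ≐ char.
Bind B := tree(tup3(unit,float,R)); no other remaining equation mentions B.
Delete trivial equation string ≐ string.
Delete trivial equation char ≐ char.
Decompose tup3/3: T ≐ nat,  unit ≐ unit,  tup3(T,T,unit) ≐ T3.
Bind T := nat; substituting into the one remaining equation that mentions T gives: tup3(nat,nat,unit) ≐ T3.
Delete trivial equation unit ≐ unit.
Bind T3 := tup3(nat,nat,unit); substituting into the remaining equation gives: tree(R) ≐ tree(tup3(io(int),tup3(nat,nat,unit),char)).
Decompose tree/1: R ≐ tup3(io(int),tup3(nat,nat,unit),char).
Bind R := tup3(io(int),tup3(nat,nat,unit),char). Substituting into the earlier binding gives B := tree(tup3(unit,float,tup3(io(int),tup3(nat,nat,unit),char))).
MGU = { B := tree(tup3(unit,float,tup3(io(int),tup3(nat,nat,unit),char))), T := nat, T3 := tup3(nat,nat,unit), R := tup3(io(int),tup3(nat,nat,unit),char) }, so R := tup3(io(int),tup3(nat,nat,unit),char).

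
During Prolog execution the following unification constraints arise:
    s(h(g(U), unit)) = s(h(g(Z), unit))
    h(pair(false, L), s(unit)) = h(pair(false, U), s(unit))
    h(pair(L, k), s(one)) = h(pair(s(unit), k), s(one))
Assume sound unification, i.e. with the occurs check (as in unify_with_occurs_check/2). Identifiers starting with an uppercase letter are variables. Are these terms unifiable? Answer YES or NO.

YES

Decompose s/1: h(g(U), unit) = h(g(Z), unit).
Decompose h/2: g(U) = g(Z),  unit = unit.
Decompose g/1: U = Z.
Bind U := Z; substituting into the one remaining equation that mentions U gives: h(pair(false, L), s(unit)) = h(pair(false, Z), s(unit)).
Delete trivial equation unit = unit.
Decompose h/2: pair(false, L) = pair(false, Z),  s(unit) = s(unit).
Decompose pair/2: false = false,  L = Z.
Delete trivial equation false = false.
Bind L := Z; substituting into the one remaining equation that mentions L gives: h(pair(Z, k), s(one)) = h(pair(s(unit), k), s(one)).
Delete trivial equation s(unit) = s(unit).
Decompose h/2: pair(Z, k) = pair(s(unit), k),  s(one) = s(one).
Decompose pair/2: Z = s(unit),  k = k.
Bind Z := s(unit); no other remaining equation mentions Z. Substituting into the earlier bindings gives U := s(unit), L := s(unit).
Delete trivial equation k = k.
Delete trivial equation s(one) = s(one).
No equations remain and no clash or occurs-check failure arose, so a unifier exists.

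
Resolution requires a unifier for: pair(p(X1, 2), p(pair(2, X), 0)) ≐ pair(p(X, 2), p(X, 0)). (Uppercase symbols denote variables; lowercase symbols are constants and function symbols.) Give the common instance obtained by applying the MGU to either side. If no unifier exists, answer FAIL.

Decompose pair/2: p(X1, 2) ≐ p(X, 2),  p(pair(2, X), 0) ≐ p(X, 0).
Decompose p/2: X1 ≐ X,  2 ≐ 2.
Bind X1 := X; no other remaining equation mentions X1.
Delete trivial equation 2 ≐ 2.
Decompose p/2: pair(2, X) ≐ X,  0 ≐ 0.
Occurs check fails: X occurs in pair(2, X); the equation X ≐ pair(2, X) has no finite solution.

FAIL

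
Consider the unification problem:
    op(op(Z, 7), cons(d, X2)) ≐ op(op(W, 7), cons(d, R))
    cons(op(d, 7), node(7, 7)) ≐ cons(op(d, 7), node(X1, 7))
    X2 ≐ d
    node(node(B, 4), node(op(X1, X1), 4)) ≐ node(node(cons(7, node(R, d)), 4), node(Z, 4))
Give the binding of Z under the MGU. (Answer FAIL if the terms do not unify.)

op(7, 7)

Decompose op/2: op(Z, 7) ≐ op(W, 7),  cons(d, X2) ≐ cons(d, R).
Decompose op/2: Z ≐ W,  7 ≐ 7.
Bind Z := W; substituting into the one remaining equation that mentions Z gives: node(node(B, 4), node(op(X1, X1), 4)) ≐ node(node(cons(7, node(R, d)), 4), node(W, 4)).
Delete trivial equation 7 ≐ 7.
Decompose cons/2: d ≐ d,  X2 ≐ R.
Delete trivial equation d ≐ d.
Bind X2 := R; substituting into the one remaining equation that mentions X2 gives: R ≐ d.
Decompose cons/2: op(d, 7) ≐ op(d, 7),  node(7, 7) ≐ node(X1, 7).
Delete trivial equation op(d, 7) ≐ op(d, 7).
Decompose node/2: 7 ≐ X1,  7 ≐ 7.
Bind X1 := 7; substituting into the one remaining equation that mentions X1 gives: node(node(B, 4), node(op(7, 7), 4)) ≐ node(node(cons(7, node(R, d)), 4), node(W, 4)).
Delete trivial equation 7 ≐ 7.
Bind R := d; substituting into the remaining equation gives: node(node(B, 4), node(op(7, 7), 4)) ≐ node(node(cons(7, node(d, d)), 4), node(W, 4)). Substituting into the earlier binding gives X2 := d.
Decompose node/2: node(B, 4) ≐ node(cons(7, node(d, d)), 4),  node(op(7, 7), 4) ≐ node(W, 4).
Decompose node/2: B ≐ cons(7, node(d, d)),  4 ≐ 4.
Bind B := cons(7, node(d, d)); no other remaining equation mentions B.
Delete trivial equation 4 ≐ 4.
Decompose node/2: op(7, 7) ≐ W,  4 ≐ 4.
Bind W := op(7, 7); no other remaining equation mentions W. Substituting into the earlier binding gives Z := op(7, 7).
Delete trivial equation 4 ≐ 4.
MGU = { Z -> op(7, 7), X2 -> d, X1 -> 7, R -> d, B -> cons(7, node(d, d)), W -> op(7, 7) }, so Z -> op(7, 7).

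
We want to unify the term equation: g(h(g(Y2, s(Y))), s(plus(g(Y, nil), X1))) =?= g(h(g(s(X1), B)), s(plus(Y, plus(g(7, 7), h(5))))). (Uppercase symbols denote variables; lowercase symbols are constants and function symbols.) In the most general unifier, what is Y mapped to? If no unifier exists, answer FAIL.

FAIL

Decompose g/2: h(g(Y2, s(Y))) =?= h(g(s(X1), B)),  s(plus(g(Y, nil), X1)) =?= s(plus(Y, plus(g(7, 7), h(5)))).
Decompose h/1: g(Y2, s(Y)) =?= g(s(X1), B).
Decompose g/2: Y2 =?= s(X1),  s(Y) =?= B.
Bind Y2 := s(X1); no other remaining equation mentions Y2.
Bind B := s(Y); no other remaining equation mentions B.
Decompose s/1: plus(g(Y, nil), X1) =?= plus(Y, plus(g(7, 7), h(5))).
Decompose plus/2: g(Y, nil) =?= Y,  X1 =?= plus(g(7, 7), h(5)).
Occurs check fails: Y occurs in g(Y, nil); the equation Y =?= g(Y, nil) has no finite solution.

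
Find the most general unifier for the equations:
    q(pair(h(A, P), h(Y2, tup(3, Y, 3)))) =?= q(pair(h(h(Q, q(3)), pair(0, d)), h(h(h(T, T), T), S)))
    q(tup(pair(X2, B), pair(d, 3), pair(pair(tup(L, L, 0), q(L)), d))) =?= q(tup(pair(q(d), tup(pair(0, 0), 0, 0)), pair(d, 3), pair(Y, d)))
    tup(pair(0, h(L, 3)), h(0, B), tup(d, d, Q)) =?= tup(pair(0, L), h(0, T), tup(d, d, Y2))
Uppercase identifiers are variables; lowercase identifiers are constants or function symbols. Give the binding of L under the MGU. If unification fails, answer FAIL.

Decompose q/1: pair(h(A, P), h(Y2, tup(3, Y, 3))) =?= pair(h(h(Q, q(3)), pair(0, d)), h(h(h(T, T), T), S)).
Decompose pair/2: h(A, P) =?= h(h(Q, q(3)), pair(0, d)),  h(Y2, tup(3, Y, 3)) =?= h(h(h(T, T), T), S).
Decompose h/2: A =?= h(Q, q(3)),  P =?= pair(0, d).
Bind A := h(Q, q(3)); no other remaining equation mentions A.
Bind P := pair(0, d); no other remaining equation mentions P.
Decompose h/2: Y2 =?= h(h(T, T), T),  tup(3, Y, 3) =?= S.
Bind Y2 := h(h(T, T), T); substituting into the one remaining equation that mentions Y2 gives: tup(pair(0, h(L, 3)), h(0, B), tup(d, d, Q)) =?= tup(pair(0, L), h(0, T), tup(d, d, h(h(T, T), T))).
Bind S := tup(3, Y, 3); no other remaining equation mentions S.
Decompose q/1: tup(pair(X2, B), pair(d, 3), pair(pair(tup(L, L, 0), q(L)), d)) =?= tup(pair(q(d), tup(pair(0, 0), 0, 0)), pair(d, 3), pair(Y, d)).
Decompose tup/3: pair(X2, B) =?= pair(q(d), tup(pair(0, 0), 0, 0)),  pair(d, 3) =?= pair(d, 3),  pair(pair(tup(L, L, 0), q(L)), d) =?= pair(Y, d).
Decompose pair/2: X2 =?= q(d),  B =?= tup(pair(0, 0), 0, 0).
Bind X2 := q(d); no other remaining equation mentions X2.
Bind B := tup(pair(0, 0), 0, 0); substituting into the one remaining equation that mentions B gives: tup(pair(0, h(L, 3)), h(0, tup(pair(0, 0), 0, 0)), tup(d, d, Q)) =?= tup(pair(0, L), h(0, T), tup(d, d, h(h(T, T), T))).
Delete trivial equation pair(d, 3) =?= pair(d, 3).
Decompose pair/2: pair(tup(L, L, 0), q(L)) =?= Y,  d =?= d.
Bind Y := pair(tup(L, L, 0), q(L)); no other remaining equation mentions Y. Substituting into the earlier binding gives S := tup(3, pair(tup(L, L, 0), q(L)), 3).
Delete trivial equation d =?= d.
Decompose tup/3: pair(0, h(L, 3)) =?= pair(0, L),  h(0, tup(pair(0, 0), 0, 0)) =?= h(0, T),  tup(d, d, Q) =?= tup(d, d, h(h(T, T), T)).
Decompose pair/2: 0 =?= 0,  h(L, 3) =?= L.
Delete trivial equation 0 =?= 0.
Occurs check fails: L occurs in h(L, 3); the equation L =?= h(L, 3) has no finite solution.

FAIL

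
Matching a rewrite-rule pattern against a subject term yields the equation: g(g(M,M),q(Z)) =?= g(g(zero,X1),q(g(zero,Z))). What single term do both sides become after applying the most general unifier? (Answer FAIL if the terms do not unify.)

FAIL

Decompose g/2: g(M,M) =?= g(zero,X1),  q(Z) =?= q(g(zero,Z)).
Decompose g/2: M =?= zero,  M =?= X1.
Bind M := zero; substituting into the one remaining equation that mentions M gives: zero =?= X1.
Bind X1 := zero; no other remaining equation mentions X1.
Decompose q/1: Z =?= g(zero,Z).
Occurs check fails: Z occurs in g(zero,Z); the equation Z =?= g(zero,Z) has no finite solution.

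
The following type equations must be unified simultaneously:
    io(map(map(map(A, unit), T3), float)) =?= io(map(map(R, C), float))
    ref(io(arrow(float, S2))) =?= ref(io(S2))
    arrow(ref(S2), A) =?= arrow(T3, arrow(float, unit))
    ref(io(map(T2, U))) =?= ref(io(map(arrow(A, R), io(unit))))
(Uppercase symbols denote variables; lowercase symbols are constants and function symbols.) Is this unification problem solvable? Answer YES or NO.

NO

Decompose io/1: map(map(map(A, unit), T3), float) =?= map(map(R, C), float).
Decompose map/2: map(map(A, unit), T3) =?= map(R, C),  float =?= float.
Decompose map/2: map(A, unit) =?= R,  T3 =?= C.
Bind R := map(A, unit); substituting into the one remaining equation that mentions R gives: ref(io(map(T2, U))) =?= ref(io(map(arrow(A, map(A, unit)), io(unit)))).
Bind T3 := C; substituting into the one remaining equation that mentions T3 gives: arrow(ref(S2), A) =?= arrow(C, arrow(float, unit)).
Delete trivial equation float =?= float.
Decompose ref/1: io(arrow(float, S2)) =?= io(S2).
Decompose io/1: arrow(float, S2) =?= S2.
Occurs check fails: S2 occurs in arrow(float, S2); the equation S2 =?= arrow(float, S2) has no finite solution.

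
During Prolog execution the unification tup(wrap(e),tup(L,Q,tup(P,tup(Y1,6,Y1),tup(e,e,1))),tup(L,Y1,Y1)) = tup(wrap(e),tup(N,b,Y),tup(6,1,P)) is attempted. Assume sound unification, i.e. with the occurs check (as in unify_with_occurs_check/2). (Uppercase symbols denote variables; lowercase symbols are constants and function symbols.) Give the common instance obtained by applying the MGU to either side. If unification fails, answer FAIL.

tup(wrap(e),tup(6,b,tup(1,tup(1,6,1),tup(e,e,1))),tup(6,1,1))

Decompose tup/3: wrap(e) = wrap(e),  tup(L,Q,tup(P,tup(Y1,6,Y1),tup(e,e,1))) = tup(N,b,Y),  tup(L,Y1,Y1) = tup(6,1,P).
Delete trivial equation wrap(e) = wrap(e).
Decompose tup/3: L = N,  Q = b,  tup(P,tup(Y1,6,Y1),tup(e,e,1)) = Y.
Bind L := N; substituting into the one remaining equation that mentions L gives: tup(N,Y1,Y1) = tup(6,1,P).
Bind Q := b; no other remaining equation mentions Q.
Bind Y := tup(P,tup(Y1,6,Y1),tup(e,e,1)); no other remaining equation mentions Y.
Decompose tup/3: N = 6,  Y1 = 1,  Y1 = P.
Bind N := 6; no other remaining equation mentions N. Substituting into the earlier binding gives L := 6.
Bind Y1 := 1; substituting into the remaining equation gives: 1 = P. Substituting into the earlier binding gives Y := tup(P,tup(1,6,1),tup(e,e,1)).
Bind P := 1. Substituting into the earlier binding gives Y := tup(1,tup(1,6,1),tup(e,e,1)).
Applying the MGU to either side gives tup(wrap(e),tup(6,b,tup(1,tup(1,6,1),tup(e,e,1))),tup(6,1,1)).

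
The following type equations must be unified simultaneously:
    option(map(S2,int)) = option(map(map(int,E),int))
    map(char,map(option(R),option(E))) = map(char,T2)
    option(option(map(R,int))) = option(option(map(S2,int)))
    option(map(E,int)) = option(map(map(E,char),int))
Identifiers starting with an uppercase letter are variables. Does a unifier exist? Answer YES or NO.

NO

Decompose option/1: map(S2,int) = map(map(int,E),int).
Decompose map/2: S2 = map(int,E),  int = int.
Bind S2 := map(int,E); substituting into the one remaining equation that mentions S2 gives: option(option(map(R,int))) = option(option(map(map(int,E),int))).
Delete trivial equation int = int.
Decompose map/2: char = char,  map(option(R),option(E)) = T2.
Delete trivial equation char = char.
Bind T2 := map(option(R),option(E)); no other remaining equation mentions T2.
Decompose option/1: option(map(R,int)) = option(map(map(int,E),int)).
Decompose option/1: map(R,int) = map(map(int,E),int).
Decompose map/2: R = map(int,E),  int = int.
Bind R := map(int,E); no other remaining equation mentions R. Substituting into the earlier binding gives T2 := map(option(map(int,E)),option(E)).
Delete trivial equation int = int.
Decompose option/1: map(E,int) = map(map(E,char),int).
Decompose map/2: E = map(E,char),  int = int.
Occurs check fails: E occurs in map(E,char); the equation E = map(E,char) has no finite solution.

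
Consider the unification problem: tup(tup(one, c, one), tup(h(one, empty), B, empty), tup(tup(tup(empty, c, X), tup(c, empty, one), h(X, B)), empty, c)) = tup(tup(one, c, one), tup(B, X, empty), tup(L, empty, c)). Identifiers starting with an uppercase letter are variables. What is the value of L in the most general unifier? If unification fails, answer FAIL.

Decompose tup/3: tup(one, c, one) = tup(one, c, one),  tup(h(one, empty), B, empty) = tup(B, X, empty),  tup(tup(tup(empty, c, X), tup(c, empty, one), h(X, B)), empty, c) = tup(L, empty, c).
Delete trivial equation tup(one, c, one) = tup(one, c, one).
Decompose tup/3: h(one, empty) = B,  B = X,  empty = empty.
Bind B := h(one, empty); substituting into the 2 remaining equations that mention B gives: h(one, empty) = X,  tup(tup(tup(empty, c, X), tup(c, empty, one), h(X, h(one, empty))), empty, c) = tup(L, empty, c).
Bind X := h(one, empty); substituting into the one remaining equation that mentions X gives: tup(tup(tup(empty, c, h(one, empty)), tup(c, empty, one), h(h(one, empty), h(one, empty))), empty, c) = tup(L, empty, c).
Delete trivial equation empty = empty.
Decompose tup/3: tup(tup(empty, c, h(one, empty)), tup(c, empty, one), h(h(one, empty), h(one, empty))) = L,  empty = empty,  c = c.
Bind L := tup(tup(empty, c, h(one, empty)), tup(c, empty, one), h(h(one, empty), h(one, empty))); no other remaining equation mentions L.
Delete trivial equation empty = empty.
Delete trivial equation c = c.
MGU = { B := h(one, empty), X := h(one, empty), L := tup(tup(empty, c, h(one, empty)), tup(c, empty, one), h(h(one, empty), h(one, empty))) }, so L := tup(tup(empty, c, h(one, empty)), tup(c, empty, one), h(h(one, empty), h(one, empty))).

tup(tup(empty, c, h(one, empty)), tup(c, empty, one), h(h(one, empty), h(one, empty)))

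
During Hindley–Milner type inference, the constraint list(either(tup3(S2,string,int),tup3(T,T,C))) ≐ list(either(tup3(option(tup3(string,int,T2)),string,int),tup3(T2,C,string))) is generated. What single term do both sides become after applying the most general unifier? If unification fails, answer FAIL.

list(either(tup3(option(tup3(string,int,string)),string,int),tup3(string,string,string)))

Decompose list/1: either(tup3(S2,string,int),tup3(T,T,C)) ≐ either(tup3(option(tup3(string,int,T2)),string,int),tup3(T2,C,string)).
Decompose either/2: tup3(S2,string,int) ≐ tup3(option(tup3(string,int,T2)),string,int),  tup3(T,T,C) ≐ tup3(T2,C,string).
Decompose tup3/3: S2 ≐ option(tup3(string,int,T2)),  string ≐ string,  int ≐ int.
Bind S2 := option(tup3(string,int,T2)); no other remaining equation mentions S2.
Delete trivial equation string ≐ string.
Delete trivial equation int ≐ int.
Decompose tup3/3: T ≐ T2,  T ≐ C,  C ≐ string.
Bind T := T2; substituting into the one remaining equation that mentions T gives: T2 ≐ C.
Bind T2 := C; no other remaining equation mentions T2. Substituting into the earlier bindings gives S2 := option(tup3(string,int,C)), T := C.
Bind C := string. Substituting into the earlier bindings gives S2 := option(tup3(string,int,string)), T := string, T2 := string.
Applying the MGU to either side gives list(either(tup3(option(tup3(string,int,string)),string,int),tup3(string,string,string))).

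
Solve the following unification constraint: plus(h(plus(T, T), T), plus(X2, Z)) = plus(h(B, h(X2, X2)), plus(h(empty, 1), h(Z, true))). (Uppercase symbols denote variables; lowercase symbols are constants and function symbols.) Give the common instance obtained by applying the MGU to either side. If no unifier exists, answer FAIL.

FAIL

Decompose plus/2: h(plus(T, T), T) = h(B, h(X2, X2)),  plus(X2, Z) = plus(h(empty, 1), h(Z, true)).
Decompose h/2: plus(T, T) = B,  T = h(X2, X2).
Bind B := plus(T, T); no other remaining equation mentions B.
Bind T := h(X2, X2); no other remaining equation mentions T. Substituting into the earlier binding gives B := plus(h(X2, X2), h(X2, X2)).
Decompose plus/2: X2 = h(empty, 1),  Z = h(Z, true).
Bind X2 := h(empty, 1); no other remaining equation mentions X2. Substituting into the earlier bindings gives B := plus(h(h(empty, 1), h(empty, 1)), h(h(empty, 1), h(empty, 1))), T := h(h(empty, 1), h(empty, 1)).
Occurs check fails: Z occurs in h(Z, true); the equation Z = h(Z, true) has no finite solution.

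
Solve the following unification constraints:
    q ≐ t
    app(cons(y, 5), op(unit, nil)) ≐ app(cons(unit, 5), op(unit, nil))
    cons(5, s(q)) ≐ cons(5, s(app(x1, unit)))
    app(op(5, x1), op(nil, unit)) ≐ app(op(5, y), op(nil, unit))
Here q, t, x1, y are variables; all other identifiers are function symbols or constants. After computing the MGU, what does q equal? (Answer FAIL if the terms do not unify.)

Bind q := t; substituting into the one remaining equation that mentions q gives: cons(5, s(t)) ≐ cons(5, s(app(x1, unit))).
Decompose app/2: cons(y, 5) ≐ cons(unit, 5),  op(unit, nil) ≐ op(unit, nil).
Decompose cons/2: y ≐ unit,  5 ≐ 5.
Bind y := unit; substituting into the one remaining equation that mentions y gives: app(op(5, x1), op(nil, unit)) ≐ app(op(5, unit), op(nil, unit)).
Delete trivial equation 5 ≐ 5.
Delete trivial equation op(unit, nil) ≐ op(unit, nil).
Decompose cons/2: 5 ≐ 5,  s(t) ≐ s(app(x1, unit)).
Delete trivial equation 5 ≐ 5.
Decompose s/1: t ≐ app(x1, unit).
Bind t := app(x1, unit); no other remaining equation mentions t. Substituting into the earlier binding gives q := app(x1, unit).
Decompose app/2: op(5, x1) ≐ op(5, unit),  op(nil, unit) ≐ op(nil, unit).
Decompose op/2: 5 ≐ 5,  x1 ≐ unit.
Delete trivial equation 5 ≐ 5.
Bind x1 := unit; no other remaining equation mentions x1. Substituting into the earlier bindings gives q := app(unit, unit), t := app(unit, unit).
Delete trivial equation op(nil, unit) ≐ op(nil, unit).
MGU = { q -> app(unit, unit), y -> unit, t -> app(unit, unit), x1 -> unit }, so q -> app(unit, unit).

app(unit, unit)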